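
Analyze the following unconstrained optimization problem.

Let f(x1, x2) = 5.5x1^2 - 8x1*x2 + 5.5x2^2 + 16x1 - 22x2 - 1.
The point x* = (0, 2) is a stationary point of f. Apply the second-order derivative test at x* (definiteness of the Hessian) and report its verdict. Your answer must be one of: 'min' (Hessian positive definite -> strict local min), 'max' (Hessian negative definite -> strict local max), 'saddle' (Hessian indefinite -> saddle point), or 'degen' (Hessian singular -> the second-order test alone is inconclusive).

Compute the Hessian H = grad^2 f:
  H = [[11, -8], [-8, 11]]
Verify stationarity: grad f(x*) = H x* + g = (0, 0).
Eigenvalues of H: 3, 19.
Both eigenvalues > 0, so H is positive definite -> x* is a strict local min.

min


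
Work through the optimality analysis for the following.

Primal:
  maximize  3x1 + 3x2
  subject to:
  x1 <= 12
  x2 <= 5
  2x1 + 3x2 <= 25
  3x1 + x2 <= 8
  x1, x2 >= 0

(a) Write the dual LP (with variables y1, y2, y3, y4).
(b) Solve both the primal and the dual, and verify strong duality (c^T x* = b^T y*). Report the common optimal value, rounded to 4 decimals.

The standard primal-dual pair for 'max c^T x s.t. A x <= b, x >= 0' is:
  Dual:  min b^T y  s.t.  A^T y >= c,  y >= 0.

So the dual LP is:
  minimize  12y1 + 5y2 + 25y3 + 8y4
  subject to:
    y1 + 2y3 + 3y4 >= 3
    y2 + 3y3 + y4 >= 3
    y1, y2, y3, y4 >= 0

Solving the primal: x* = (1, 5).
  primal value c^T x* = 18.
Solving the dual: y* = (0, 2, 0, 1).
  dual value b^T y* = 18.
Strong duality: c^T x* = b^T y*. Confirmed.

18


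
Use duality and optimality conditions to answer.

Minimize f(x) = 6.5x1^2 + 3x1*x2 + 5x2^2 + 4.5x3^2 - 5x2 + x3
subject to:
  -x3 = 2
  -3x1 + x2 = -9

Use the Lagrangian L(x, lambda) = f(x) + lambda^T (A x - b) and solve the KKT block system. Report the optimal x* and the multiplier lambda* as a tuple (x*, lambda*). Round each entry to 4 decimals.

Form the Lagrangian:
  L(x, lambda) = (1/2) x^T Q x + c^T x + lambda^T (A x - b)
Stationarity (grad_x L = 0): Q x + c + A^T lambda = 0.
Primal feasibility: A x = b.

This gives the KKT block system:
  [ Q   A^T ] [ x     ]   [-c ]
  [ A    0  ] [ lambda ] = [ b ]

Solving the linear system:
  x*      = (2.5785, -1.2645, -2)
  lambda* = (-17, 9.9091)
  f(x*)   = 63.7521

x* = (2.5785, -1.2645, -2), lambda* = (-17, 9.9091)


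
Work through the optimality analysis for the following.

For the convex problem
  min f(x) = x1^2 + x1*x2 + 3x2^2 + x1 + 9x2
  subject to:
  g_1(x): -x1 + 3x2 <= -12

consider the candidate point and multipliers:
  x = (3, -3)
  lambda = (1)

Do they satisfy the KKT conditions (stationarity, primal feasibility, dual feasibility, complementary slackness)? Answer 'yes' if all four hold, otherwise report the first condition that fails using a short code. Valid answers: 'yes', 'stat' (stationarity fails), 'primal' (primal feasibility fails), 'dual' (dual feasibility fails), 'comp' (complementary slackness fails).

Gradient of f: grad f(x) = Q x + c = (4, -6)
Constraint values g_i(x) = a_i^T x - b_i:
  g_1((3, -3)) = 0
Stationarity residual: grad f(x) + sum_i lambda_i a_i = (3, -3)
  -> stationarity FAILS
Primal feasibility (all g_i <= 0): OK
Dual feasibility (all lambda_i >= 0): OK
Complementary slackness (lambda_i * g_i(x) = 0 for all i): OK

Verdict: the first failing condition is stationarity -> stat.

stat


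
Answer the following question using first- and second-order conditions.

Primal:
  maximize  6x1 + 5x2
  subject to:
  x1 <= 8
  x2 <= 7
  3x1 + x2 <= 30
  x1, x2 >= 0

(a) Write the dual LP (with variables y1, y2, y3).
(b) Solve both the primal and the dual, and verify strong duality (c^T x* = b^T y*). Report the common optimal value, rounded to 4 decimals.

The standard primal-dual pair for 'max c^T x s.t. A x <= b, x >= 0' is:
  Dual:  min b^T y  s.t.  A^T y >= c,  y >= 0.

So the dual LP is:
  minimize  8y1 + 7y2 + 30y3
  subject to:
    y1 + 3y3 >= 6
    y2 + y3 >= 5
    y1, y2, y3 >= 0

Solving the primal: x* = (7.6667, 7).
  primal value c^T x* = 81.
Solving the dual: y* = (0, 3, 2).
  dual value b^T y* = 81.
Strong duality: c^T x* = b^T y*. Confirmed.

81


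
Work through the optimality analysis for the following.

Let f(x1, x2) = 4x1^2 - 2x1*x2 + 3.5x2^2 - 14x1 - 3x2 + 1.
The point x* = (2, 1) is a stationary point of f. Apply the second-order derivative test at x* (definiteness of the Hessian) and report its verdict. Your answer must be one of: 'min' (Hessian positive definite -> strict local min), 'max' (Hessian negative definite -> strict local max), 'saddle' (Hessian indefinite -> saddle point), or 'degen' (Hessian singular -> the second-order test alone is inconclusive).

Compute the Hessian H = grad^2 f:
  H = [[8, -2], [-2, 7]]
Verify stationarity: grad f(x*) = H x* + g = (0, 0).
Eigenvalues of H: 5.4384, 9.5616.
Both eigenvalues > 0, so H is positive definite -> x* is a strict local min.

min


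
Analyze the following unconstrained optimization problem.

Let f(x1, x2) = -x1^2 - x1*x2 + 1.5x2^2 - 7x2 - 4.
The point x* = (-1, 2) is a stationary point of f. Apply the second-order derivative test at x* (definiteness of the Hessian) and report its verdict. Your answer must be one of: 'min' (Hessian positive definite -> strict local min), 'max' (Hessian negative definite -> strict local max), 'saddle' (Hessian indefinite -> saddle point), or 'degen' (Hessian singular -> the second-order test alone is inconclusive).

Compute the Hessian H = grad^2 f:
  H = [[-2, -1], [-1, 3]]
Verify stationarity: grad f(x*) = H x* + g = (0, 0).
Eigenvalues of H: -2.1926, 3.1926.
Eigenvalues have mixed signs, so H is indefinite -> x* is a saddle point.

saddle


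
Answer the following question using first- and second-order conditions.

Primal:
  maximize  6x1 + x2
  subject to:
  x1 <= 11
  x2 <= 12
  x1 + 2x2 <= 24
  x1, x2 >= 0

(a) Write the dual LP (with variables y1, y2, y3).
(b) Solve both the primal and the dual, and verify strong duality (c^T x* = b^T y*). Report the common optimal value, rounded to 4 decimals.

The standard primal-dual pair for 'max c^T x s.t. A x <= b, x >= 0' is:
  Dual:  min b^T y  s.t.  A^T y >= c,  y >= 0.

So the dual LP is:
  minimize  11y1 + 12y2 + 24y3
  subject to:
    y1 + y3 >= 6
    y2 + 2y3 >= 1
    y1, y2, y3 >= 0

Solving the primal: x* = (11, 6.5).
  primal value c^T x* = 72.5.
Solving the dual: y* = (5.5, 0, 0.5).
  dual value b^T y* = 72.5.
Strong duality: c^T x* = b^T y*. Confirmed.

72.5


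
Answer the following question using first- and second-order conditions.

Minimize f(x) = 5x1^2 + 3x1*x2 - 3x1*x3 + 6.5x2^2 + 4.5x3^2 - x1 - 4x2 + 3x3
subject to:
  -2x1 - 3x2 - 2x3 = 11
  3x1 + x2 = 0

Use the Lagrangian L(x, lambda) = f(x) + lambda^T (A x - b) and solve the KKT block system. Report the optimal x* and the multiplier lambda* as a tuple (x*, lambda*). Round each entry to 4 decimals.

Form the Lagrangian:
  L(x, lambda) = (1/2) x^T Q x + c^T x + lambda^T (A x - b)
Stationarity (grad_x L = 0): Q x + c + A^T lambda = 0.
Primal feasibility: A x = b.

This gives the KKT block system:
  [ Q   A^T ] [ x     ]   [-c ]
  [ A    0  ] [ lambda ] = [ b ]

Solving the linear system:
  x*      = (0.6822, -2.0467, -3.1122)
  lambda* = (-13.5284, -12.0252)
  f(x*)   = 73.4899

x* = (0.6822, -2.0467, -3.1122), lambda* = (-13.5284, -12.0252)


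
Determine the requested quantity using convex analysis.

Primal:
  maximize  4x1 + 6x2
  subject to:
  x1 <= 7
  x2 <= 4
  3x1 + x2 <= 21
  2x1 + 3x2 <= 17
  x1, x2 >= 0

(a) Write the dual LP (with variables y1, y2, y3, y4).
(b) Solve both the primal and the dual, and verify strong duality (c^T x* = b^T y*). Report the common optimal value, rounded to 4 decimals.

The standard primal-dual pair for 'max c^T x s.t. A x <= b, x >= 0' is:
  Dual:  min b^T y  s.t.  A^T y >= c,  y >= 0.

So the dual LP is:
  minimize  7y1 + 4y2 + 21y3 + 17y4
  subject to:
    y1 + 3y3 + 2y4 >= 4
    y2 + y3 + 3y4 >= 6
    y1, y2, y3, y4 >= 0

Solving the primal: x* = (6.5714, 1.2857).
  primal value c^T x* = 34.
Solving the dual: y* = (0, 0, 0, 2).
  dual value b^T y* = 34.
Strong duality: c^T x* = b^T y*. Confirmed.

34


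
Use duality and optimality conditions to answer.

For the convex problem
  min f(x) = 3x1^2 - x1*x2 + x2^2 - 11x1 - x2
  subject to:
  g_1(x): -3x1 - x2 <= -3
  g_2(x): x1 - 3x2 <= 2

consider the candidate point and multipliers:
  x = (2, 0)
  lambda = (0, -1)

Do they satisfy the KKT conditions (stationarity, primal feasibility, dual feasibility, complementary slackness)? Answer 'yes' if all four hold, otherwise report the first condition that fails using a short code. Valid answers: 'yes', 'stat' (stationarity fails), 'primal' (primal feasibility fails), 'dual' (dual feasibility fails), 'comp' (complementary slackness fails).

Gradient of f: grad f(x) = Q x + c = (1, -3)
Constraint values g_i(x) = a_i^T x - b_i:
  g_1((2, 0)) = -3
  g_2((2, 0)) = 0
Stationarity residual: grad f(x) + sum_i lambda_i a_i = (0, 0)
  -> stationarity OK
Primal feasibility (all g_i <= 0): OK
Dual feasibility (all lambda_i >= 0): FAILS
Complementary slackness (lambda_i * g_i(x) = 0 for all i): OK

Verdict: the first failing condition is dual_feasibility -> dual.

dual


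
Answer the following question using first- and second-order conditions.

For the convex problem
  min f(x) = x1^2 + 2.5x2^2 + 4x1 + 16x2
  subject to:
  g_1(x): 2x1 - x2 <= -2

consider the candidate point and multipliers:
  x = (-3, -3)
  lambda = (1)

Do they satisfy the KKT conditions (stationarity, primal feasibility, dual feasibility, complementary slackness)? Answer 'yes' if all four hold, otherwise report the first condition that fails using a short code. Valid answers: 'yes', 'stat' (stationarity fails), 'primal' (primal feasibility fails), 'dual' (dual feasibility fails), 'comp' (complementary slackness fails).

Gradient of f: grad f(x) = Q x + c = (-2, 1)
Constraint values g_i(x) = a_i^T x - b_i:
  g_1((-3, -3)) = -1
Stationarity residual: grad f(x) + sum_i lambda_i a_i = (0, 0)
  -> stationarity OK
Primal feasibility (all g_i <= 0): OK
Dual feasibility (all lambda_i >= 0): OK
Complementary slackness (lambda_i * g_i(x) = 0 for all i): FAILS

Verdict: the first failing condition is complementary_slackness -> comp.

comp


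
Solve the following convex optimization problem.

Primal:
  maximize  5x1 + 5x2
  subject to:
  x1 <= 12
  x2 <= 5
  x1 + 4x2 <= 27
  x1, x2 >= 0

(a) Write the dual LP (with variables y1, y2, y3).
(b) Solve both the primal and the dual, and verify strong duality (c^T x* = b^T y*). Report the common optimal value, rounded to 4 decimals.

The standard primal-dual pair for 'max c^T x s.t. A x <= b, x >= 0' is:
  Dual:  min b^T y  s.t.  A^T y >= c,  y >= 0.

So the dual LP is:
  minimize  12y1 + 5y2 + 27y3
  subject to:
    y1 + y3 >= 5
    y2 + 4y3 >= 5
    y1, y2, y3 >= 0

Solving the primal: x* = (12, 3.75).
  primal value c^T x* = 78.75.
Solving the dual: y* = (3.75, 0, 1.25).
  dual value b^T y* = 78.75.
Strong duality: c^T x* = b^T y*. Confirmed.

78.75


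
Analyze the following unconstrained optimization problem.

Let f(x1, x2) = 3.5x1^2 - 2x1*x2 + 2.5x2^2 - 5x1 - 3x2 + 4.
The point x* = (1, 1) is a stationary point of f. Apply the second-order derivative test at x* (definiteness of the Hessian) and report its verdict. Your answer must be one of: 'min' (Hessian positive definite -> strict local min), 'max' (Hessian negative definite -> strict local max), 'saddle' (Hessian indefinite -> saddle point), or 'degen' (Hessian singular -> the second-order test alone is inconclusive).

Compute the Hessian H = grad^2 f:
  H = [[7, -2], [-2, 5]]
Verify stationarity: grad f(x*) = H x* + g = (0, 0).
Eigenvalues of H: 3.7639, 8.2361.
Both eigenvalues > 0, so H is positive definite -> x* is a strict local min.

min


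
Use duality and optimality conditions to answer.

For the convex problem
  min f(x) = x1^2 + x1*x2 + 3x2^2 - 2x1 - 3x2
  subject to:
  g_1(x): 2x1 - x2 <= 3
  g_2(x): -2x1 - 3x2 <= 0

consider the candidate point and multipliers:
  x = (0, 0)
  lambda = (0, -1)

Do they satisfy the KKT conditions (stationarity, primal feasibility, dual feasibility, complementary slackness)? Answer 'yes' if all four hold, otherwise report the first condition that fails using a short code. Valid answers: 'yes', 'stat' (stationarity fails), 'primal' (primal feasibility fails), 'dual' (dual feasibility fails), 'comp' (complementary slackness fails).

Gradient of f: grad f(x) = Q x + c = (-2, -3)
Constraint values g_i(x) = a_i^T x - b_i:
  g_1((0, 0)) = -3
  g_2((0, 0)) = 0
Stationarity residual: grad f(x) + sum_i lambda_i a_i = (0, 0)
  -> stationarity OK
Primal feasibility (all g_i <= 0): OK
Dual feasibility (all lambda_i >= 0): FAILS
Complementary slackness (lambda_i * g_i(x) = 0 for all i): OK

Verdict: the first failing condition is dual_feasibility -> dual.

dual


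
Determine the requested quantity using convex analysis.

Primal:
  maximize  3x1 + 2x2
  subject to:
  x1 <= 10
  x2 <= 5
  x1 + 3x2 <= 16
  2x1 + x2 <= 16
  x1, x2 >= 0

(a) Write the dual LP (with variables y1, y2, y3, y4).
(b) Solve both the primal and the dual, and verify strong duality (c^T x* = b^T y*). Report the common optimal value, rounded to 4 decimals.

The standard primal-dual pair for 'max c^T x s.t. A x <= b, x >= 0' is:
  Dual:  min b^T y  s.t.  A^T y >= c,  y >= 0.

So the dual LP is:
  minimize  10y1 + 5y2 + 16y3 + 16y4
  subject to:
    y1 + y3 + 2y4 >= 3
    y2 + 3y3 + y4 >= 2
    y1, y2, y3, y4 >= 0

Solving the primal: x* = (6.4, 3.2).
  primal value c^T x* = 25.6.
Solving the dual: y* = (0, 0, 0.2, 1.4).
  dual value b^T y* = 25.6.
Strong duality: c^T x* = b^T y*. Confirmed.

25.6


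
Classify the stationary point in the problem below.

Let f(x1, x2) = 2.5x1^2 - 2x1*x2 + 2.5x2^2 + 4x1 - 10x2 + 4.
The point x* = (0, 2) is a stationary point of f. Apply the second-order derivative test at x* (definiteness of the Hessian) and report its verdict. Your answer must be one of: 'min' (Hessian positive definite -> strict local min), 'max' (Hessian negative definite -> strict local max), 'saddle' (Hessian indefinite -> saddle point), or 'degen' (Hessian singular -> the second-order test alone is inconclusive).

Compute the Hessian H = grad^2 f:
  H = [[5, -2], [-2, 5]]
Verify stationarity: grad f(x*) = H x* + g = (0, 0).
Eigenvalues of H: 3, 7.
Both eigenvalues > 0, so H is positive definite -> x* is a strict local min.

min


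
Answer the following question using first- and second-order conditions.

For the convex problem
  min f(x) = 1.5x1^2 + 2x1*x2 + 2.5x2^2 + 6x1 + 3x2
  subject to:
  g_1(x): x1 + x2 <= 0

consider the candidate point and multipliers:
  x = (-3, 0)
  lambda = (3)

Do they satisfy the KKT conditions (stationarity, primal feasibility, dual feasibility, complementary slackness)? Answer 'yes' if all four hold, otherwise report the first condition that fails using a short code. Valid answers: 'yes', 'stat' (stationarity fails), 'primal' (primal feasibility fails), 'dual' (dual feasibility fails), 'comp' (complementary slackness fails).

Gradient of f: grad f(x) = Q x + c = (-3, -3)
Constraint values g_i(x) = a_i^T x - b_i:
  g_1((-3, 0)) = -3
Stationarity residual: grad f(x) + sum_i lambda_i a_i = (0, 0)
  -> stationarity OK
Primal feasibility (all g_i <= 0): OK
Dual feasibility (all lambda_i >= 0): OK
Complementary slackness (lambda_i * g_i(x) = 0 for all i): FAILS

Verdict: the first failing condition is complementary_slackness -> comp.

comp


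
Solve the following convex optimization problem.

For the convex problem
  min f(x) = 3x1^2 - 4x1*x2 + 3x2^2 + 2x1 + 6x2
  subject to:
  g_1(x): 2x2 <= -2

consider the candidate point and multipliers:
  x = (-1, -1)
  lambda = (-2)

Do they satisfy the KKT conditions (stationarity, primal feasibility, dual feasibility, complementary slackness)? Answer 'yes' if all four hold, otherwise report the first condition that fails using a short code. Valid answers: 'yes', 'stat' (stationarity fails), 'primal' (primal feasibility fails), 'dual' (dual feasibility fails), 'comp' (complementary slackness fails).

Gradient of f: grad f(x) = Q x + c = (0, 4)
Constraint values g_i(x) = a_i^T x - b_i:
  g_1((-1, -1)) = 0
Stationarity residual: grad f(x) + sum_i lambda_i a_i = (0, 0)
  -> stationarity OK
Primal feasibility (all g_i <= 0): OK
Dual feasibility (all lambda_i >= 0): FAILS
Complementary slackness (lambda_i * g_i(x) = 0 for all i): OK

Verdict: the first failing condition is dual_feasibility -> dual.

dual


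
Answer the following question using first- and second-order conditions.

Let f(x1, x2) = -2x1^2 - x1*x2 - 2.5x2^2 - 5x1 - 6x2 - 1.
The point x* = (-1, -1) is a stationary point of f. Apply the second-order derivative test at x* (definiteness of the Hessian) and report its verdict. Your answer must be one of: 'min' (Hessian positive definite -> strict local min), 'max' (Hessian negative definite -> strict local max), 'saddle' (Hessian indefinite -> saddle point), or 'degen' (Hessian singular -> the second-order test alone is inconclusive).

Compute the Hessian H = grad^2 f:
  H = [[-4, -1], [-1, -5]]
Verify stationarity: grad f(x*) = H x* + g = (0, 0).
Eigenvalues of H: -5.618, -3.382.
Both eigenvalues < 0, so H is negative definite -> x* is a strict local max.

max


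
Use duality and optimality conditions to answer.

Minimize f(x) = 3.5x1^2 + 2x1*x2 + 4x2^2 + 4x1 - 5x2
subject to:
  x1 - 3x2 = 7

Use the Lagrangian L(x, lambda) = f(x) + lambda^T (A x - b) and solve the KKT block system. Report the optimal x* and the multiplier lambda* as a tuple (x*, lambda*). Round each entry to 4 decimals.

Form the Lagrangian:
  L(x, lambda) = (1/2) x^T Q x + c^T x + lambda^T (A x - b)
Stationarity (grad_x L = 0): Q x + c + A^T lambda = 0.
Primal feasibility: A x = b.

This gives the KKT block system:
  [ Q   A^T ] [ x     ]   [-c ]
  [ A    0  ] [ lambda ] = [ b ]

Solving the linear system:
  x*      = (0.9277, -2.0241)
  lambda* = (-6.4458)
  f(x*)   = 29.4759

x* = (0.9277, -2.0241), lambda* = (-6.4458)


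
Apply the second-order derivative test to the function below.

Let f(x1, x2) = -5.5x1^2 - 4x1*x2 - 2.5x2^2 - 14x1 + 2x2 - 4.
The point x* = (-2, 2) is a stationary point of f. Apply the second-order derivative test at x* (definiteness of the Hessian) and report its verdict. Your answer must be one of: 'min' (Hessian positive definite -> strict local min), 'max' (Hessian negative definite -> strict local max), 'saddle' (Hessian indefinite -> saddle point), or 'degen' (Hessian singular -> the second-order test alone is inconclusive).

Compute the Hessian H = grad^2 f:
  H = [[-11, -4], [-4, -5]]
Verify stationarity: grad f(x*) = H x* + g = (0, 0).
Eigenvalues of H: -13, -3.
Both eigenvalues < 0, so H is negative definite -> x* is a strict local max.

max


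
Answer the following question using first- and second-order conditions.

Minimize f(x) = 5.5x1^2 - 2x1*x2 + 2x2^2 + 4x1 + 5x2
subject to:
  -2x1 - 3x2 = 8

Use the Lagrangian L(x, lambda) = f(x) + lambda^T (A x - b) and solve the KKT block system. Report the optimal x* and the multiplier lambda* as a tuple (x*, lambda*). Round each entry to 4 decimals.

Form the Lagrangian:
  L(x, lambda) = (1/2) x^T Q x + c^T x + lambda^T (A x - b)
Stationarity (grad_x L = 0): Q x + c + A^T lambda = 0.
Primal feasibility: A x = b.

This gives the KKT block system:
  [ Q   A^T ] [ x     ]   [-c ]
  [ A    0  ] [ lambda ] = [ b ]

Solving the linear system:
  x*      = (-0.8489, -2.1007)
  lambda* = (-0.5683)
  f(x*)   = -4.6763

x* = (-0.8489, -2.1007), lambda* = (-0.5683)


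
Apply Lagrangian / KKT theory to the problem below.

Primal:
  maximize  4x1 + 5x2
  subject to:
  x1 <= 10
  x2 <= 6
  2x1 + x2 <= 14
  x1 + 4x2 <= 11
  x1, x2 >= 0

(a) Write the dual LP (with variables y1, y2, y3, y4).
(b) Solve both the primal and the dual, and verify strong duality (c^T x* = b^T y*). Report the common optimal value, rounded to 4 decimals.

The standard primal-dual pair for 'max c^T x s.t. A x <= b, x >= 0' is:
  Dual:  min b^T y  s.t.  A^T y >= c,  y >= 0.

So the dual LP is:
  minimize  10y1 + 6y2 + 14y3 + 11y4
  subject to:
    y1 + 2y3 + y4 >= 4
    y2 + y3 + 4y4 >= 5
    y1, y2, y3, y4 >= 0

Solving the primal: x* = (6.4286, 1.1429).
  primal value c^T x* = 31.4286.
Solving the dual: y* = (0, 0, 1.5714, 0.8571).
  dual value b^T y* = 31.4286.
Strong duality: c^T x* = b^T y*. Confirmed.

31.4286


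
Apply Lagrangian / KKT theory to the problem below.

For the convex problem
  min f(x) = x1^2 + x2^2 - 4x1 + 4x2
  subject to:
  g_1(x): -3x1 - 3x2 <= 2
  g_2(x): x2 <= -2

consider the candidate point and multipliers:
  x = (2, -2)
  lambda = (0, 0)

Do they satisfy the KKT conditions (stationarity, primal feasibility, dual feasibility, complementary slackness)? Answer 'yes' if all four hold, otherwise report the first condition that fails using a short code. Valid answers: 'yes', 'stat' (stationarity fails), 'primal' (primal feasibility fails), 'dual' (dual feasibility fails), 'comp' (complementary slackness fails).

Gradient of f: grad f(x) = Q x + c = (0, 0)
Constraint values g_i(x) = a_i^T x - b_i:
  g_1((2, -2)) = -2
  g_2((2, -2)) = 0
Stationarity residual: grad f(x) + sum_i lambda_i a_i = (0, 0)
  -> stationarity OK
Primal feasibility (all g_i <= 0): OK
Dual feasibility (all lambda_i >= 0): OK
Complementary slackness (lambda_i * g_i(x) = 0 for all i): OK

Verdict: yes, KKT holds.

yes


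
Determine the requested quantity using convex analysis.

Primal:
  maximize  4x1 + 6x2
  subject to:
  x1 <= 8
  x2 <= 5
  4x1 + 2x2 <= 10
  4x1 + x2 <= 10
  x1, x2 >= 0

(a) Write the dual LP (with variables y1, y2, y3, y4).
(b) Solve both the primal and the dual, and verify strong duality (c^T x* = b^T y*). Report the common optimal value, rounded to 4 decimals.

The standard primal-dual pair for 'max c^T x s.t. A x <= b, x >= 0' is:
  Dual:  min b^T y  s.t.  A^T y >= c,  y >= 0.

So the dual LP is:
  minimize  8y1 + 5y2 + 10y3 + 10y4
  subject to:
    y1 + 4y3 + 4y4 >= 4
    y2 + 2y3 + y4 >= 6
    y1, y2, y3, y4 >= 0

Solving the primal: x* = (0, 5).
  primal value c^T x* = 30.
Solving the dual: y* = (0, 4, 1, 0).
  dual value b^T y* = 30.
Strong duality: c^T x* = b^T y*. Confirmed.

30


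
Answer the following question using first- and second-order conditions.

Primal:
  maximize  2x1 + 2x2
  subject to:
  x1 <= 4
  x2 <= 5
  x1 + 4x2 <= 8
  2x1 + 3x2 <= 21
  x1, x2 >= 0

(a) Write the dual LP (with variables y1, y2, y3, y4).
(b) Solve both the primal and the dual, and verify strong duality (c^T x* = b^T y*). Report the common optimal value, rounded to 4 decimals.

The standard primal-dual pair for 'max c^T x s.t. A x <= b, x >= 0' is:
  Dual:  min b^T y  s.t.  A^T y >= c,  y >= 0.

So the dual LP is:
  minimize  4y1 + 5y2 + 8y3 + 21y4
  subject to:
    y1 + y3 + 2y4 >= 2
    y2 + 4y3 + 3y4 >= 2
    y1, y2, y3, y4 >= 0

Solving the primal: x* = (4, 1).
  primal value c^T x* = 10.
Solving the dual: y* = (1.5, 0, 0.5, 0).
  dual value b^T y* = 10.
Strong duality: c^T x* = b^T y*. Confirmed.

10


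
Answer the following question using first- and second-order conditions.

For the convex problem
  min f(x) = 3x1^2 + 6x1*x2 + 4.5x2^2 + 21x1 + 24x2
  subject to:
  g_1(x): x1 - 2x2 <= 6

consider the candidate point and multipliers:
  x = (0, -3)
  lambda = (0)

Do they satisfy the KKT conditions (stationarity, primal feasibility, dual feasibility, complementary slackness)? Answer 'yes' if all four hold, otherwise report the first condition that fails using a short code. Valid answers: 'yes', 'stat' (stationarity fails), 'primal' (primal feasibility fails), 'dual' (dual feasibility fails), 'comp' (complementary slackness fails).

Gradient of f: grad f(x) = Q x + c = (3, -3)
Constraint values g_i(x) = a_i^T x - b_i:
  g_1((0, -3)) = 0
Stationarity residual: grad f(x) + sum_i lambda_i a_i = (3, -3)
  -> stationarity FAILS
Primal feasibility (all g_i <= 0): OK
Dual feasibility (all lambda_i >= 0): OK
Complementary slackness (lambda_i * g_i(x) = 0 for all i): OK

Verdict: the first failing condition is stationarity -> stat.

stat


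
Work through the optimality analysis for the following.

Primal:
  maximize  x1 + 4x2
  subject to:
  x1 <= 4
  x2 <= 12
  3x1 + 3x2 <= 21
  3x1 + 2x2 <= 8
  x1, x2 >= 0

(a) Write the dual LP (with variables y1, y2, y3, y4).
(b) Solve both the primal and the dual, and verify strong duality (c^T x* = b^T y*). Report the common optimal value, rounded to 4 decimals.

The standard primal-dual pair for 'max c^T x s.t. A x <= b, x >= 0' is:
  Dual:  min b^T y  s.t.  A^T y >= c,  y >= 0.

So the dual LP is:
  minimize  4y1 + 12y2 + 21y3 + 8y4
  subject to:
    y1 + 3y3 + 3y4 >= 1
    y2 + 3y3 + 2y4 >= 4
    y1, y2, y3, y4 >= 0

Solving the primal: x* = (0, 4).
  primal value c^T x* = 16.
Solving the dual: y* = (0, 0, 0, 2).
  dual value b^T y* = 16.
Strong duality: c^T x* = b^T y*. Confirmed.

16


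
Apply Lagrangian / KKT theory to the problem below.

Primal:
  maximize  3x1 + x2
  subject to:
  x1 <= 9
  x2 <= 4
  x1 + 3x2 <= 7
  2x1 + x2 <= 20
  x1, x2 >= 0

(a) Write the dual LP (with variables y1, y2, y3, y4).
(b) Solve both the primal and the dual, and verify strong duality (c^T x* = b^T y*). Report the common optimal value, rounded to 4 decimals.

The standard primal-dual pair for 'max c^T x s.t. A x <= b, x >= 0' is:
  Dual:  min b^T y  s.t.  A^T y >= c,  y >= 0.

So the dual LP is:
  minimize  9y1 + 4y2 + 7y3 + 20y4
  subject to:
    y1 + y3 + 2y4 >= 3
    y2 + 3y3 + y4 >= 1
    y1, y2, y3, y4 >= 0

Solving the primal: x* = (7, 0).
  primal value c^T x* = 21.
Solving the dual: y* = (0, 0, 3, 0).
  dual value b^T y* = 21.
Strong duality: c^T x* = b^T y*. Confirmed.

21


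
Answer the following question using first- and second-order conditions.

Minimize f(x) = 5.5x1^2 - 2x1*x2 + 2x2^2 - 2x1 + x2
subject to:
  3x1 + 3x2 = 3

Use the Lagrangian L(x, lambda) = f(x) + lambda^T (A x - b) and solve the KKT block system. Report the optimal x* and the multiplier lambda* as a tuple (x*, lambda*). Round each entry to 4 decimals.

Form the Lagrangian:
  L(x, lambda) = (1/2) x^T Q x + c^T x + lambda^T (A x - b)
Stationarity (grad_x L = 0): Q x + c + A^T lambda = 0.
Primal feasibility: A x = b.

This gives the KKT block system:
  [ Q   A^T ] [ x     ]   [-c ]
  [ A    0  ] [ lambda ] = [ b ]

Solving the linear system:
  x*      = (0.4737, 0.5263)
  lambda* = (-0.7193)
  f(x*)   = 0.8684

x* = (0.4737, 0.5263), lambda* = (-0.7193)


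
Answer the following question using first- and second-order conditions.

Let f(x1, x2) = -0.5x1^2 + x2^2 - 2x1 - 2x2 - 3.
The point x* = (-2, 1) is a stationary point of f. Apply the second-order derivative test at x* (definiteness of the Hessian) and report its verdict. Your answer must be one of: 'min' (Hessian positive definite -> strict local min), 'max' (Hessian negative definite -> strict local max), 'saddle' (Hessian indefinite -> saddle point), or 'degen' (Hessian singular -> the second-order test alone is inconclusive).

Compute the Hessian H = grad^2 f:
  H = [[-1, 0], [0, 2]]
Verify stationarity: grad f(x*) = H x* + g = (0, 0).
Eigenvalues of H: -1, 2.
Eigenvalues have mixed signs, so H is indefinite -> x* is a saddle point.

saddle


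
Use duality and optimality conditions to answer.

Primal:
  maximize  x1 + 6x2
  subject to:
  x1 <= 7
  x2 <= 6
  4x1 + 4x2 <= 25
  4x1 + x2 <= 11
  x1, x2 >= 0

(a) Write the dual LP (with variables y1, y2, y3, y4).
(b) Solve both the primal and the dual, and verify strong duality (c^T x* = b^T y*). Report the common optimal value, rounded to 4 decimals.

The standard primal-dual pair for 'max c^T x s.t. A x <= b, x >= 0' is:
  Dual:  min b^T y  s.t.  A^T y >= c,  y >= 0.

So the dual LP is:
  minimize  7y1 + 6y2 + 25y3 + 11y4
  subject to:
    y1 + 4y3 + 4y4 >= 1
    y2 + 4y3 + y4 >= 6
    y1, y2, y3, y4 >= 0

Solving the primal: x* = (0.25, 6).
  primal value c^T x* = 36.25.
Solving the dual: y* = (0, 5, 0.25, 0).
  dual value b^T y* = 36.25.
Strong duality: c^T x* = b^T y*. Confirmed.

36.25


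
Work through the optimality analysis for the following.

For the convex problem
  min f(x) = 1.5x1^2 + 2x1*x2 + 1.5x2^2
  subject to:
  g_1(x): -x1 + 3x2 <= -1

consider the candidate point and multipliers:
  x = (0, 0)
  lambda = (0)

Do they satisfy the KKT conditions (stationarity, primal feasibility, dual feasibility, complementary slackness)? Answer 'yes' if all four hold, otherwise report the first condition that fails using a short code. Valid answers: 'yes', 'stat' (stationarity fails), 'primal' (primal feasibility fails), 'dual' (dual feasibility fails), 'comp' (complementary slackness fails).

Gradient of f: grad f(x) = Q x + c = (0, 0)
Constraint values g_i(x) = a_i^T x - b_i:
  g_1((0, 0)) = 1
Stationarity residual: grad f(x) + sum_i lambda_i a_i = (0, 0)
  -> stationarity OK
Primal feasibility (all g_i <= 0): FAILS
Dual feasibility (all lambda_i >= 0): OK
Complementary slackness (lambda_i * g_i(x) = 0 for all i): OK

Verdict: the first failing condition is primal_feasibility -> primal.

primal


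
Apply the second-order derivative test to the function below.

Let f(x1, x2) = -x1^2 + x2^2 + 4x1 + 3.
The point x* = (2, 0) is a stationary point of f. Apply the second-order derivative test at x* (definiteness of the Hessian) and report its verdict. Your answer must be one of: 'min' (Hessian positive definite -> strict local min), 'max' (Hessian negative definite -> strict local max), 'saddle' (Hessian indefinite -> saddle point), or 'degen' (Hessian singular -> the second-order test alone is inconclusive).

Compute the Hessian H = grad^2 f:
  H = [[-2, 0], [0, 2]]
Verify stationarity: grad f(x*) = H x* + g = (0, 0).
Eigenvalues of H: -2, 2.
Eigenvalues have mixed signs, so H is indefinite -> x* is a saddle point.

saddle


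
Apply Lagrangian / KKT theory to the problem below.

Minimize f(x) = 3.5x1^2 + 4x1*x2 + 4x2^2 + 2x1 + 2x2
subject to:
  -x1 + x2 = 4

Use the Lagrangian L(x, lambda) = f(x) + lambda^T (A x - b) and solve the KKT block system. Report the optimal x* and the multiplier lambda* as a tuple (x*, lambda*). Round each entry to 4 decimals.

Form the Lagrangian:
  L(x, lambda) = (1/2) x^T Q x + c^T x + lambda^T (A x - b)
Stationarity (grad_x L = 0): Q x + c + A^T lambda = 0.
Primal feasibility: A x = b.

This gives the KKT block system:
  [ Q   A^T ] [ x     ]   [-c ]
  [ A    0  ] [ lambda ] = [ b ]

Solving the linear system:
  x*      = (-2.2609, 1.7391)
  lambda* = (-6.8696)
  f(x*)   = 13.2174

x* = (-2.2609, 1.7391), lambda* = (-6.8696)


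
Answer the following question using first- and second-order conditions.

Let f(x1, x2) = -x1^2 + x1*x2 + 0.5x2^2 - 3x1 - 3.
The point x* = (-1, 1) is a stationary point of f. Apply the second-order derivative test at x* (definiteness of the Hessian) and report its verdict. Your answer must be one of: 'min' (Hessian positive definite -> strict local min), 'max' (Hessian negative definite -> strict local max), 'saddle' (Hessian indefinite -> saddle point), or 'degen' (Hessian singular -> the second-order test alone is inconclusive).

Compute the Hessian H = grad^2 f:
  H = [[-2, 1], [1, 1]]
Verify stationarity: grad f(x*) = H x* + g = (0, 0).
Eigenvalues of H: -2.3028, 1.3028.
Eigenvalues have mixed signs, so H is indefinite -> x* is a saddle point.

saddle


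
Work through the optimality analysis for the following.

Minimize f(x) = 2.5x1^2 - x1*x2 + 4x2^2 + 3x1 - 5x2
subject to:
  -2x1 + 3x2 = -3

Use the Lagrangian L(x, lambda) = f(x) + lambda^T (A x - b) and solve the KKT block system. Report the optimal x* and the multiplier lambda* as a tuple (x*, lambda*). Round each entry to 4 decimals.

Form the Lagrangian:
  L(x, lambda) = (1/2) x^T Q x + c^T x + lambda^T (A x - b)
Stationarity (grad_x L = 0): Q x + c + A^T lambda = 0.
Primal feasibility: A x = b.

This gives the KKT block system:
  [ Q   A^T ] [ x     ]   [-c ]
  [ A    0  ] [ lambda ] = [ b ]

Solving the linear system:
  x*      = (0.6462, -0.5692)
  lambda* = (3.4)
  f(x*)   = 7.4923

x* = (0.6462, -0.5692), lambda* = (3.4)


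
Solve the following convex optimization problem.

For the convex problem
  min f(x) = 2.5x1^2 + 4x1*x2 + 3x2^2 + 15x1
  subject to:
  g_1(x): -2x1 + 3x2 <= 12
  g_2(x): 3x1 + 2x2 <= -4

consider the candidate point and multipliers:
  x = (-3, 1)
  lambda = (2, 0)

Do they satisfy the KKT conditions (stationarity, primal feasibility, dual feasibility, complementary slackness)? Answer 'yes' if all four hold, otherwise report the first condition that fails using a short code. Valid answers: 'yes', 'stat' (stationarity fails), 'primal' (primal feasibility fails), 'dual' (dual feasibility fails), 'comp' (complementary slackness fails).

Gradient of f: grad f(x) = Q x + c = (4, -6)
Constraint values g_i(x) = a_i^T x - b_i:
  g_1((-3, 1)) = -3
  g_2((-3, 1)) = -3
Stationarity residual: grad f(x) + sum_i lambda_i a_i = (0, 0)
  -> stationarity OK
Primal feasibility (all g_i <= 0): OK
Dual feasibility (all lambda_i >= 0): OK
Complementary slackness (lambda_i * g_i(x) = 0 for all i): FAILS

Verdict: the first failing condition is complementary_slackness -> comp.

comp


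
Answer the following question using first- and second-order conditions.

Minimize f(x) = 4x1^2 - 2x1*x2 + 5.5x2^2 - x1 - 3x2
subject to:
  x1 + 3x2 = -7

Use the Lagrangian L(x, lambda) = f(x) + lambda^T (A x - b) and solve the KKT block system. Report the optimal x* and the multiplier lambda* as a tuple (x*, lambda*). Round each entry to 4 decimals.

Form the Lagrangian:
  L(x, lambda) = (1/2) x^T Q x + c^T x + lambda^T (A x - b)
Stationarity (grad_x L = 0): Q x + c + A^T lambda = 0.
Primal feasibility: A x = b.

This gives the KKT block system:
  [ Q   A^T ] [ x     ]   [-c ]
  [ A    0  ] [ lambda ] = [ b ]

Solving the linear system:
  x*      = (-1.2526, -1.9158)
  lambda* = (7.1895)
  f(x*)   = 28.6632

x* = (-1.2526, -1.9158), lambda* = (7.1895)


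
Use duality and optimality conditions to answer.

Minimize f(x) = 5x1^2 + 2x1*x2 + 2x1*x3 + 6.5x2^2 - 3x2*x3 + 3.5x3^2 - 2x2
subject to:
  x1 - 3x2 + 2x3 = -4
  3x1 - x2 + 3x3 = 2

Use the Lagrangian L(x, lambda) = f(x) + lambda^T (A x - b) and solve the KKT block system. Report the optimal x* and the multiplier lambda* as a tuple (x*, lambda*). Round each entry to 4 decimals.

Form the Lagrangian:
  L(x, lambda) = (1/2) x^T Q x + c^T x + lambda^T (A x - b)
Stationarity (grad_x L = 0): Q x + c + A^T lambda = 0.
Primal feasibility: A x = b.

This gives the KKT block system:
  [ Q   A^T ] [ x     ]   [-c ]
  [ A    0  ] [ lambda ] = [ b ]

Solving the linear system:
  x*      = (0.5041, 2.0697, 0.8524)
  lambda* = (10.1194, -7.0017)
  f(x*)   = 25.1708

x* = (0.5041, 2.0697, 0.8524), lambda* = (10.1194, -7.0017)


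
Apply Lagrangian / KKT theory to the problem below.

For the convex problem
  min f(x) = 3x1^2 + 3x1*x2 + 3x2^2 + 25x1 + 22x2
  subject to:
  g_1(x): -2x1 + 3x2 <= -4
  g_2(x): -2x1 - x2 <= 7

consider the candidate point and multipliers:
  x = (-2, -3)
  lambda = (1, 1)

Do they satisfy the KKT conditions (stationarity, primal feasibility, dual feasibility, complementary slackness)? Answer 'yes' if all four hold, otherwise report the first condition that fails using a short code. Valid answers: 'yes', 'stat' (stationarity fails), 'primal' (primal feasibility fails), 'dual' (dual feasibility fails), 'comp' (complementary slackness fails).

Gradient of f: grad f(x) = Q x + c = (4, -2)
Constraint values g_i(x) = a_i^T x - b_i:
  g_1((-2, -3)) = -1
  g_2((-2, -3)) = 0
Stationarity residual: grad f(x) + sum_i lambda_i a_i = (0, 0)
  -> stationarity OK
Primal feasibility (all g_i <= 0): OK
Dual feasibility (all lambda_i >= 0): OK
Complementary slackness (lambda_i * g_i(x) = 0 for all i): FAILS

Verdict: the first failing condition is complementary_slackness -> comp.

comp


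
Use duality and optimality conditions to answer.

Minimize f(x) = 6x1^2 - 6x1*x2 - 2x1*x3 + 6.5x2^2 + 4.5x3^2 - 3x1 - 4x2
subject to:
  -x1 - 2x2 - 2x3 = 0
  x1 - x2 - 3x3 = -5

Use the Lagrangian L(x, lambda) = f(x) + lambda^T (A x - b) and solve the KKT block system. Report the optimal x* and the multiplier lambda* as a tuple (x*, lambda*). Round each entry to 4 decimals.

Form the Lagrangian:
  L(x, lambda) = (1/2) x^T Q x + c^T x + lambda^T (A x - b)
Stationarity (grad_x L = 0): Q x + c + A^T lambda = 0.
Primal feasibility: A x = b.

This gives the KKT block system:
  [ Q   A^T ] [ x     ]   [-c ]
  [ A    0  ] [ lambda ] = [ b ]

Solving the linear system:
  x*      = (-1.4076, -0.7405, 1.4443)
  lambda* = (-7.8392, 10.4975)
  f(x*)   = 29.8361

x* = (-1.4076, -0.7405, 1.4443), lambda* = (-7.8392, 10.4975)


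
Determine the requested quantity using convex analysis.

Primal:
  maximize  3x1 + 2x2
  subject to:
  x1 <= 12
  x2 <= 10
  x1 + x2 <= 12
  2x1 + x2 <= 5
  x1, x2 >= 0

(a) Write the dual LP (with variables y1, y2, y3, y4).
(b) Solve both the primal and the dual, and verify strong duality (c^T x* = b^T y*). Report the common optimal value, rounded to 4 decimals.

The standard primal-dual pair for 'max c^T x s.t. A x <= b, x >= 0' is:
  Dual:  min b^T y  s.t.  A^T y >= c,  y >= 0.

So the dual LP is:
  minimize  12y1 + 10y2 + 12y3 + 5y4
  subject to:
    y1 + y3 + 2y4 >= 3
    y2 + y3 + y4 >= 2
    y1, y2, y3, y4 >= 0

Solving the primal: x* = (0, 5).
  primal value c^T x* = 10.
Solving the dual: y* = (0, 0, 0, 2).
  dual value b^T y* = 10.
Strong duality: c^T x* = b^T y*. Confirmed.

10


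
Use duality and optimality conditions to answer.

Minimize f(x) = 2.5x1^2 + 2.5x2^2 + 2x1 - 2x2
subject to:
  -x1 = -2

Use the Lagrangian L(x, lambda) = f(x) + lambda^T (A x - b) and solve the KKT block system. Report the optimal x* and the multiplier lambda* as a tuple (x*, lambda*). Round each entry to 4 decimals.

Form the Lagrangian:
  L(x, lambda) = (1/2) x^T Q x + c^T x + lambda^T (A x - b)
Stationarity (grad_x L = 0): Q x + c + A^T lambda = 0.
Primal feasibility: A x = b.

This gives the KKT block system:
  [ Q   A^T ] [ x     ]   [-c ]
  [ A    0  ] [ lambda ] = [ b ]

Solving the linear system:
  x*      = (2, 0.4)
  lambda* = (12)
  f(x*)   = 13.6

x* = (2, 0.4), lambda* = (12)


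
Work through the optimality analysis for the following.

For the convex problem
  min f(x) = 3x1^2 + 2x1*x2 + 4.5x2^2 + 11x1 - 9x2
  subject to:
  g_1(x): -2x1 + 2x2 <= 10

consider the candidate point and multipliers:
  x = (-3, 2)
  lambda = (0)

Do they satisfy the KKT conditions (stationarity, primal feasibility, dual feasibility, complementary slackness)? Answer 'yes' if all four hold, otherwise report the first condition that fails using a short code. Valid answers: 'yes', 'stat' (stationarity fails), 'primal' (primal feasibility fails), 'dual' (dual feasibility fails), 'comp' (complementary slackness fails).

Gradient of f: grad f(x) = Q x + c = (-3, 3)
Constraint values g_i(x) = a_i^T x - b_i:
  g_1((-3, 2)) = 0
Stationarity residual: grad f(x) + sum_i lambda_i a_i = (-3, 3)
  -> stationarity FAILS
Primal feasibility (all g_i <= 0): OK
Dual feasibility (all lambda_i >= 0): OK
Complementary slackness (lambda_i * g_i(x) = 0 for all i): OK

Verdict: the first failing condition is stationarity -> stat.

stat


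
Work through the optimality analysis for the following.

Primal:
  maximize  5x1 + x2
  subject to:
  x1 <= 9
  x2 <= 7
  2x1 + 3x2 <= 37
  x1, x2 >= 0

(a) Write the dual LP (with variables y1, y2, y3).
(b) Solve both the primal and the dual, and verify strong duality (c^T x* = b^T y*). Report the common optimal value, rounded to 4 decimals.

The standard primal-dual pair for 'max c^T x s.t. A x <= b, x >= 0' is:
  Dual:  min b^T y  s.t.  A^T y >= c,  y >= 0.

So the dual LP is:
  minimize  9y1 + 7y2 + 37y3
  subject to:
    y1 + 2y3 >= 5
    y2 + 3y3 >= 1
    y1, y2, y3 >= 0

Solving the primal: x* = (9, 6.3333).
  primal value c^T x* = 51.3333.
Solving the dual: y* = (4.3333, 0, 0.3333).
  dual value b^T y* = 51.3333.
Strong duality: c^T x* = b^T y*. Confirmed.

51.3333


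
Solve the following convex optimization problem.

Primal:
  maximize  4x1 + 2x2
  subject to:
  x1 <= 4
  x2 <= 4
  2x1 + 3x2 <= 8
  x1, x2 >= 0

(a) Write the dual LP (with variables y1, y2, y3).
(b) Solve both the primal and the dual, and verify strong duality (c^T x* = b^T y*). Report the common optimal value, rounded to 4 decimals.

The standard primal-dual pair for 'max c^T x s.t. A x <= b, x >= 0' is:
  Dual:  min b^T y  s.t.  A^T y >= c,  y >= 0.

So the dual LP is:
  minimize  4y1 + 4y2 + 8y3
  subject to:
    y1 + 2y3 >= 4
    y2 + 3y3 >= 2
    y1, y2, y3 >= 0

Solving the primal: x* = (4, 0).
  primal value c^T x* = 16.
Solving the dual: y* = (2.6667, 0, 0.6667).
  dual value b^T y* = 16.
Strong duality: c^T x* = b^T y*. Confirmed.

16
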